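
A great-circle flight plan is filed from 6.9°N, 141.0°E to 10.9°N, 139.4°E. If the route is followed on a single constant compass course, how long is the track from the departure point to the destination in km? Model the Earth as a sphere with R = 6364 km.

Rhumb course C = atan2(Δλ, Δψ) with Δψ = ln[tan(π/4+φ₂/2)/tan(π/4+φ₁/2)] = +0.0707, Δλ = -0.0279 → C = 338.44°
d = R·|Δφ| / |cos C| = 6364·0.06981 / 0.93004 = 478 km

478 km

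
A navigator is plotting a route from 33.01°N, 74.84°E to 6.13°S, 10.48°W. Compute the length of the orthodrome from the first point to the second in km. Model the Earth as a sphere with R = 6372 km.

9946 km

Haversine: a = sin²(Δφ/2)+cos φ₁ cos φ₂ sin²(Δλ/2) = 0.49507;  σ = 2·atan2(√a,√(1−a))
σ = 89.435° → d = Rσ = 6372·1.56094 = 9946 km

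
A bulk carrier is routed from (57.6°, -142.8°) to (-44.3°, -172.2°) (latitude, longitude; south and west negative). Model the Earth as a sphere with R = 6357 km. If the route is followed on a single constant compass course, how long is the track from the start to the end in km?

11638 km

Δψ = ln[tan(π/4+φ₂/2)/tan(π/4+φ₁/2)] = -2.1003;  Δφ = -1.7785 rad,  Δλ = -0.5131 rad
q = Δφ/Δψ = 0.8468
d = R·√(Δφ² + q²Δλ²) = 6357·1.83080 = 11638 km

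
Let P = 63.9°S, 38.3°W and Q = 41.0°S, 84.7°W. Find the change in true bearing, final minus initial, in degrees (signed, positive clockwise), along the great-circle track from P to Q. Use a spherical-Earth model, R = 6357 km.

+38.2°

Initial bearing θ₁ = atan2(sin Δλ cos φ₂, cos φ₁ sin φ₂ − sin φ₁ cos φ₂ cos Δλ) = 288.11°
Final bearing θ₂ = (initial bearing from the destination back to the start) + 180° = 326.36°
Δθ = θ₂ − θ₁ = +38.2°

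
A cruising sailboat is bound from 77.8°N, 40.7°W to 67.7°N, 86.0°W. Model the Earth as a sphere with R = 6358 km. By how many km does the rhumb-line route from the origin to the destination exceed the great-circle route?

Great circle: cos σ = sin φ₁ sin φ₂ + cos φ₁ cos φ₂ cos Δλ,  σ = 0.2812 rad → d_gc = 1788.0 km
Rhumb line: Δψ = -0.6121, q = Δφ/Δψ = 0.2880, d_rh = R√(Δφ²+q²Δλ²) = 1830.8 km
Excess = 1830.8 − 1788.0 = 42.8 ≈ 43 km

43 km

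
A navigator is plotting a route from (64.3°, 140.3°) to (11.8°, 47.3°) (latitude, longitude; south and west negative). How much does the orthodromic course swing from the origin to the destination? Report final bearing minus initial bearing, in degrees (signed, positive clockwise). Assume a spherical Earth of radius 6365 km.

-71.8°

Initial bearing θ₁ = atan2(sin Δλ cos φ₂, cos φ₁ sin φ₂ − sin φ₁ cos φ₂ cos Δλ) = 277.85°
Final bearing θ₂ = (initial bearing from the destination back to the start) + 180° = 206.03°
Δθ = θ₂ − θ₁ = -71.8°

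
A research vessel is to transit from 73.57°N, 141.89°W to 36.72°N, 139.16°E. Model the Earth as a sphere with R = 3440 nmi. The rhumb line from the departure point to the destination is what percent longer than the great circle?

5.9%

Great circle: σ = 0.9059 rad → d_gc = Rσ = 3116.4 nmi
Rhumb: Δφ = -0.6432, Δλ = -1.3779, Δψ = -1.2455, q = Δφ/Δψ = 0.5164 → d_rh = R√(Δφ²+q²Δλ²) = 3299.4 nmi
Excess = (3299.4 − 3116.4) / 3116.4 = 183.0 / 3116.4 = 5.87% ≈ 5.9%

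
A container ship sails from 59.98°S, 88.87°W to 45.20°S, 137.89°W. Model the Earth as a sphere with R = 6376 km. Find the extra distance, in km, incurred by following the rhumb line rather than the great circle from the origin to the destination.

Great circle: cos σ = sin φ₁ sin φ₂ + cos φ₁ cos φ₂ cos Δλ,  σ = 0.5632 rad → d_gc = 3590.7 km
Rhumb line: Δψ = +0.4299, q = Δφ/Δψ = 0.6000, d_rh = R√(Δφ²+q²Δλ²) = 3663.0 km
Excess = 3663.0 − 3590.7 = 72.3 ≈ 72 km

72 km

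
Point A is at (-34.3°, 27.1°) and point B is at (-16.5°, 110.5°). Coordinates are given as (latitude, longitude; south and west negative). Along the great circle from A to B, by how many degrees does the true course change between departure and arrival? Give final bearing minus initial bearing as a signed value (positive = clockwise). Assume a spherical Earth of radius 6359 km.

At departure: θ₁ = atan2(sin Δλ cos φ₂, cos φ₁ sin φ₂ − sin φ₁ cos φ₂ cos Δλ) = 100.27°
At arrival: θ₂ = atan2(sin Δλ cos φ₁, −cos φ₂ sin φ₁ + sin φ₂ cos φ₁ cos Δλ) = 57.97°
Δθ = θ₂ − θ₁ = -42.3°

-42.3°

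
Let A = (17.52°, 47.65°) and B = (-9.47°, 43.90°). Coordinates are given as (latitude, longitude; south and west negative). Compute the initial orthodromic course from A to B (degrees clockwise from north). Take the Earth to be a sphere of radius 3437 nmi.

188.1°

N = sin Δλ·cos φ₂ = -0.0645;  D = cos φ₁ sin φ₂ − sin φ₁ cos φ₂ cos Δλ = -0.4532
initial course = atan2(N, D) = 188.10°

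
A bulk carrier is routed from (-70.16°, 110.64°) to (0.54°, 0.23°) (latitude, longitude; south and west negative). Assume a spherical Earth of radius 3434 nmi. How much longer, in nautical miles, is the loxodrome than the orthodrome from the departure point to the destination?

Great circle: cos σ = sin φ₁ sin φ₂ + cos φ₁ cos φ₂ cos Δλ,  σ = 1.6984 rad → d_gc = 5832.2 nmi
Rhumb line: Δψ = +1.7530, q = Δφ/Δψ = 0.7039, d_rh = R√(Δφ²+q²Δλ²) = 6296.9 nmi
Excess = 6296.9 − 5832.2 = 464.7 ≈ 465 nmi

465 nmi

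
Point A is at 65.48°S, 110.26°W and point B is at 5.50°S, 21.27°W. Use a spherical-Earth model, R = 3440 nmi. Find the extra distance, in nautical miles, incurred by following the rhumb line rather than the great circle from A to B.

238 nmi

Great circle: cos σ = sin φ₁ sin φ₂ + cos φ₁ cos φ₂ cos Δλ,  σ = 1.4762 rad → d_gc = 5078.0 nmi
Rhumb line: Δψ = +1.4303, q = Δφ/Δψ = 0.7319, d_rh = R√(Δφ²+q²Δλ²) = 5316.0 nmi
Excess = 5316.0 − 5078.0 = 238.0 ≈ 238 nmi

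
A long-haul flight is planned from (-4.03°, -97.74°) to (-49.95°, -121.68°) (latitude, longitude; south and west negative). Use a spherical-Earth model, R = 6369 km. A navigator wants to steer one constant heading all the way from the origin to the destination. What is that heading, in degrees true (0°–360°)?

204.0°

Meridional parts: M(φ₁)=-0.0704, M(φ₂)=-1.0093 → ΔM = -0.9389;  Δλ = -0.4178 rad
tan C = Δλ / ΔM = +0.4450 → C = 203.99°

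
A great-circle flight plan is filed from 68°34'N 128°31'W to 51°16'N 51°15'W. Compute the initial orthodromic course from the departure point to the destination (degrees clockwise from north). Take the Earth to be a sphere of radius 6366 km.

75.6°

N = sin Δλ·cos φ₂ = +0.6103;  D = cos φ₁ sin φ₂ − sin φ₁ cos φ₂ cos Δλ = +0.1567
initial course = atan2(N, D) = 75.60°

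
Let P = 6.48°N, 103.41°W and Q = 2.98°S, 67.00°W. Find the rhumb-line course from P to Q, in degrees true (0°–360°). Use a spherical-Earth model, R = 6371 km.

Δψ = ln[tan(π/4+φ₂/2)/tan(π/4+φ₁/2)] = -0.1654
Δλ = +0.6355 rad (taken the short way round)
course = atan2(Δλ, Δψ) = 104.59°

104.6°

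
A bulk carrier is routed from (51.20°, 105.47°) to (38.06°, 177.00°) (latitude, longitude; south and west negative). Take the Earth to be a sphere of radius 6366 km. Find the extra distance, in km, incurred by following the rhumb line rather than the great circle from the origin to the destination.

Great circle: cos σ = sin φ₁ sin φ₂ + cos φ₁ cos φ₂ cos Δλ,  σ = 0.8805 rad → d_gc = 5605.4 km
Rhumb line: Δψ = -0.3244, q = Δφ/Δψ = 0.7070, d_rh = R√(Δφ²+q²Δλ²) = 5805.7 km
Excess = 5805.7 − 5605.4 = 200.3 ≈ 200 km

200 km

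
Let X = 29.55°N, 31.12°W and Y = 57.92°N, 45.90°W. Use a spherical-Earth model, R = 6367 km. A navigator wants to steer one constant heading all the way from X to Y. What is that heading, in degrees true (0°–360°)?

339.9°

Meridional parts: M(φ₁)=+0.5403, M(φ₂)=+1.2465 → ΔM = +0.7063;  Δλ = -0.2580 rad
tan C = Δλ / ΔM = -0.3652 → C = 339.94°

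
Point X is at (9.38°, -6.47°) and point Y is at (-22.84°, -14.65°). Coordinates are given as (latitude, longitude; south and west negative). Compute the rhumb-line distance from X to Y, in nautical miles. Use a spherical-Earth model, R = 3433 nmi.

Δψ = ln[tan(π/4+φ₂/2)/tan(π/4+φ₁/2)] = -0.5741;  Δφ = -0.5623 rad,  Δλ = -0.1428 rad
q = Δφ/Δψ = 0.9796
d = R·√(Δφ² + q²Δλ²) = 3433·0.57947 = 1989 nmi

1989 nmi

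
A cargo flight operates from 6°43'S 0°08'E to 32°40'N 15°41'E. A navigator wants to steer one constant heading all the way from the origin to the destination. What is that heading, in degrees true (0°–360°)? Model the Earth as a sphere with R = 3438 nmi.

20.6°

Meridional parts: M(φ₁)=-0.1175, M(φ₂)=+0.6038 → ΔM = +0.7213;  Δλ = +0.2714 rad
tan C = Δλ / ΔM = +0.3763 → C = 20.62°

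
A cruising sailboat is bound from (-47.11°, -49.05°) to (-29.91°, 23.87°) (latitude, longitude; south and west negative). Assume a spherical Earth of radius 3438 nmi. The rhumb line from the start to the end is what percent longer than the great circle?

Great circle: σ = 1.0020 rad → d_gc = Rσ = 3444.9 nmi
Rhumb: Δφ = +0.3002, Δλ = +1.2727, Δψ = +0.3870, q = Δφ/Δψ = 0.7758 → d_rh = R√(Δφ²+q²Δλ²) = 3547.9 nmi
Excess = (3547.9 − 3444.9) / 3444.9 = 103.0 / 3444.9 = 2.99% ≈ 3.0%

3.0%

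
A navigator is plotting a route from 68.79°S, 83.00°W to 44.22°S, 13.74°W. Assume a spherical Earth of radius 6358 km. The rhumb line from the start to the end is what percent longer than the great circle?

Great circle: σ = 0.7348 rad → d_gc = Rσ = 4671.6 km
Rhumb: Δφ = +0.4288, Δλ = +1.2088, Δψ = +0.8131, q = Δφ/Δψ = 0.5274 → d_rh = R√(Δφ²+q²Δλ²) = 4884.9 km
Excess = (4884.9 − 4671.6) / 4671.6 = 213.3 / 4671.6 = 4.57% ≈ 4.6%

4.6%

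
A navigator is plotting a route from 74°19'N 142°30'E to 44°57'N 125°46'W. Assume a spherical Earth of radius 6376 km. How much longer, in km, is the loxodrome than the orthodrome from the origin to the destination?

Great circle: cos σ = sin φ₁ sin φ₂ + cos φ₁ cos φ₂ cos Δλ,  σ = 0.8306 rad → d_gc = 5296.2 km
Rhumb line: Δψ = -1.1024, q = Δφ/Δψ = 0.4650, d_rh = R√(Δφ²+q²Δλ²) = 5762.6 km
Excess = 5762.6 − 5296.2 = 466.4 ≈ 466 km

466 km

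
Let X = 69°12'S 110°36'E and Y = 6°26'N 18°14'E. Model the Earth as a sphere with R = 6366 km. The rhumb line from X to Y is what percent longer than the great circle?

4.6%

Great circle: σ = 1.6904 rad → d_gc = Rσ = 10761.1 km
Rhumb: Δφ = +1.3201, Δλ = -1.6121, Δψ = +1.8079, q = Δφ/Δψ = 0.7302 → d_rh = R√(Δφ²+q²Δλ²) = 11259.2 km
Excess = (11259.2 − 10761.1) / 10761.1 = 498.1 / 10761.1 = 4.63% ≈ 4.6%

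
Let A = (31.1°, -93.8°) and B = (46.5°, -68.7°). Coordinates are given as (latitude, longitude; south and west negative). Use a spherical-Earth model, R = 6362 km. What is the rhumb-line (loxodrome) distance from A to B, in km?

Rhumb course C = atan2(Δλ, Δψ) with Δψ = ln[tan(π/4+φ₂/2)/tan(π/4+φ₁/2)] = +0.3473, Δλ = +0.4381 → C = 51.59°
d = R·|Δφ| / |cos C| = 6362·0.26878 / 0.62123 = 2753 km

2753 km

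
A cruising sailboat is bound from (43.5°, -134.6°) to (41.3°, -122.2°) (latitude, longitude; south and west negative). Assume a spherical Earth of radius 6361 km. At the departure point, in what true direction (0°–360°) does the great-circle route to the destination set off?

99.3°

N = sin Δλ·cos φ₂ = +0.1613;  D = cos φ₁ sin φ₂ − sin φ₁ cos φ₂ cos Δλ = -0.0263
initial course = atan2(N, D) = 99.27°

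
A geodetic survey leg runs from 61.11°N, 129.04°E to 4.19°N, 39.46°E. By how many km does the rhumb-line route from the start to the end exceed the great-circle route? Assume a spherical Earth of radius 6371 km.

Great circle: cos σ = sin φ₁ sin φ₂ + cos φ₁ cos φ₂ cos Δλ,  σ = 1.5032 rad → d_gc = 9577.2 km
Rhumb line: Δψ = -1.2832, q = Δφ/Δψ = 0.7742, d_rh = R√(Δφ²+q²Δλ²) = 9976.5 km
Excess = 9976.5 − 9577.2 = 399.3 ≈ 399 km

399 km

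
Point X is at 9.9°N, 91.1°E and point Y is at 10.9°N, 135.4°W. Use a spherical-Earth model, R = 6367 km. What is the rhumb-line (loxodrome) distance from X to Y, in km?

14592 km

Δψ = ln[tan(π/4+φ₂/2)/tan(π/4+φ₁/2)] = +0.0177;  Δφ = +0.0175 rad,  Δλ = +2.3300 rad
q = Δφ/Δψ = 0.9836
d = R·√(Δφ² + q²Δλ²) = 6367·2.29177 = 14592 km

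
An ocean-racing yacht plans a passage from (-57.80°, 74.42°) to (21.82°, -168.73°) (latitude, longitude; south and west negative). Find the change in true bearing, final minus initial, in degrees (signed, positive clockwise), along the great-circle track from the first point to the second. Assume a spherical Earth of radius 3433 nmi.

-66.4°

At departure: θ₁ = atan2(sin Δλ cos φ₂, cos φ₁ sin φ₂ − sin φ₁ cos φ₂ cos Δλ) = 100.72°
At arrival: θ₂ = atan2(sin Δλ cos φ₁, −cos φ₂ sin φ₁ + sin φ₂ cos φ₁ cos Δλ) = 34.33°
Δθ = θ₂ − θ₁ = -66.4°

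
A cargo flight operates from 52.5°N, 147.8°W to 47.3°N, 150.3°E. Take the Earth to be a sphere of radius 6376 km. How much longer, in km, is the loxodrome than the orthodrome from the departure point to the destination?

Great circle: cos σ = sin φ₁ sin φ₂ + cos φ₁ cos φ₂ cos Δλ,  σ = 0.6801 rad → d_gc = 4336.4 km
Rhumb line: Δψ = -0.1411, q = Δφ/Δψ = 0.6433, d_rh = R√(Δφ²+q²Δλ²) = 4468.8 km
Excess = 4468.8 − 4336.4 = 132.4 ≈ 132 km

132 km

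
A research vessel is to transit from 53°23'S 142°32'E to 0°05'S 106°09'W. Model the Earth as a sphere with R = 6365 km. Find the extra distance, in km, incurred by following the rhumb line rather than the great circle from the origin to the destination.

Great circle: cos σ = sin φ₁ sin φ₂ + cos φ₁ cos φ₂ cos Δλ,  σ = 1.7882 rad → d_gc = 11381.7 km
Rhumb line: Δψ = +1.1045, q = Δφ/Δψ = 0.8422, d_rh = R√(Δφ²+q²Δλ²) = 11980.4 km
Excess = 11980.4 − 11381.7 = 598.7 ≈ 599 km

599 km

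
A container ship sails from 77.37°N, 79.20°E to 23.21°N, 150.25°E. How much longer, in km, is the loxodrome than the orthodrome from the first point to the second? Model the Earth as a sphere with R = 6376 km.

Great circle: cos σ = sin φ₁ sin φ₂ + cos φ₁ cos φ₂ cos Δλ,  σ = 1.1042 rad → d_gc = 7040.5 km
Rhumb line: Δψ = -1.7846, q = Δφ/Δψ = 0.5297, d_rh = R√(Δφ²+q²Δλ²) = 7339.3 km
Excess = 7339.3 − 7040.5 = 298.8 ≈ 299 km

299 km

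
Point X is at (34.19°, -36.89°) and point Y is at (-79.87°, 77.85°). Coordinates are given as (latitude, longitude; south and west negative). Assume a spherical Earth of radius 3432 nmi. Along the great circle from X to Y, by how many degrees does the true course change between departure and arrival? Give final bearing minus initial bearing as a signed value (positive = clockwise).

Initial bearing θ₁ = atan2(sin Δλ cos φ₂, cos φ₁ sin φ₂ − sin φ₁ cos φ₂ cos Δλ) = 168.32°
Final bearing θ₂ = (initial bearing from the destination back to the start) + 180° = 72.15°
Δθ = θ₂ − θ₁ = -96.2°

-96.2°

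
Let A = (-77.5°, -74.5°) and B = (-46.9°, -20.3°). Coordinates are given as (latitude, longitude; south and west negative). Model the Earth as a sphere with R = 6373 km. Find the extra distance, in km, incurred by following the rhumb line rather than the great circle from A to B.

121 km

Great circle: cos σ = sin φ₁ sin φ₂ + cos φ₁ cos φ₂ cos Δλ,  σ = 0.6446 rad → d_gc = 4107.8 km
Rhumb line: Δψ = +1.2826, q = Δφ/Δψ = 0.4164, d_rh = R√(Δφ²+q²Δλ²) = 4229.2 km
Excess = 4229.2 − 4107.8 = 121.4 ≈ 121 km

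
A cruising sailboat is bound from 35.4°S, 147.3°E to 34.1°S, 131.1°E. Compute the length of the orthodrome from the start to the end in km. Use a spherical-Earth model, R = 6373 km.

1486 km

cos σ = sin φ₁ sin φ₂ + cos φ₁ cos φ₂ cos Δλ
      = sin(-35.40°)sin(-34.10°) + cos(-35.40°)cos(-34.10°)cos(-16.20°) = 0.9729
σ = 13.359° → d = Rσ = 6373·0.23316 = 1486 km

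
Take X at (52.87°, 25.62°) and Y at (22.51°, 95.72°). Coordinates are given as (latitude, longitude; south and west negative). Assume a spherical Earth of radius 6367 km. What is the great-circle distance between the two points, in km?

6704 km

Haversine: a = sin²(Δφ/2)+cos φ₁ cos φ₂ sin²(Δλ/2) = 0.25248;  σ = 2·atan2(√a,√(1−a))
σ = 60.328° → d = Rσ = 6367·1.05292 = 6704 km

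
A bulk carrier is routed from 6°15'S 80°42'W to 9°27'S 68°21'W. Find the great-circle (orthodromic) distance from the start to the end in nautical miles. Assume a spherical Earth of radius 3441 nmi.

Haversine: a = sin²(Δφ/2)+cos φ₁ cos φ₂ sin²(Δλ/2) = 0.01213;  σ = 2·atan2(√a,√(1−a))
σ = 12.644° → d = Rσ = 3441·0.22068 = 759 nmi

759 nmi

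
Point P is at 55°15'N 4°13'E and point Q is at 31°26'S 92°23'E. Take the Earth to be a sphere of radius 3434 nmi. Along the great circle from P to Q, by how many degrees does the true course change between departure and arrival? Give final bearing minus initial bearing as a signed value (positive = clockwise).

Initial bearing θ₁ = atan2(sin Δλ cos φ₂, cos φ₁ sin φ₂ − sin φ₁ cos φ₂ cos Δλ) = 110.55°
Final bearing θ₂ = (initial bearing from the destination back to the start) + 180° = 141.28°
Δθ = θ₂ − θ₁ = +30.7°

+30.7°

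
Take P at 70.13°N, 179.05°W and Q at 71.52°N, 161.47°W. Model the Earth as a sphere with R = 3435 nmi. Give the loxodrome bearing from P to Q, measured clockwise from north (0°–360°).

76.5°

Δψ = ln[tan(π/4+φ₂/2)/tan(π/4+φ₁/2)] = +0.0739
Δλ = +0.3068 rad (taken the short way round)
course = atan2(Δλ, Δψ) = 76.46°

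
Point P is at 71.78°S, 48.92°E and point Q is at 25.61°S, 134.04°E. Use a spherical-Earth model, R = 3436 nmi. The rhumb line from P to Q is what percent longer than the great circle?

6.1%

Great circle: σ = 1.1213 rad → d_gc = Rσ = 3852.6 nmi
Rhumb: Δφ = +0.8058, Δλ = +1.4856, Δψ = +1.3677, q = Δφ/Δψ = 0.5892 → d_rh = R√(Δφ²+q²Δλ²) = 4087.9 nmi
Excess = (4087.9 − 3852.6) / 3852.6 = 235.3 / 3852.6 = 6.11% ≈ 6.1%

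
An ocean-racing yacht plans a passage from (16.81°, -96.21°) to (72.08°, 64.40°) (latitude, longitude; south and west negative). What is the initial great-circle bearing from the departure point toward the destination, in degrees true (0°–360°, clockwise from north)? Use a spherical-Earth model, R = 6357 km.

θ = atan2( sin Δλ·cos φ₂ ,  cos φ₁ sin φ₂ − sin φ₁ cos φ₂ cos Δλ )
  = atan2(+0.1022, +0.9948) = 5.86°

5.9°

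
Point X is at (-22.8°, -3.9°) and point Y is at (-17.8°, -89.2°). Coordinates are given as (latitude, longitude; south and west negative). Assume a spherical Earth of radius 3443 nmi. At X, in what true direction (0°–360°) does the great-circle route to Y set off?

255.2°

N = sin Δλ·cos φ₂ = -0.9489;  D = cos φ₁ sin φ₂ − sin φ₁ cos φ₂ cos Δλ = -0.2516
initial course = atan2(N, D) = 255.15°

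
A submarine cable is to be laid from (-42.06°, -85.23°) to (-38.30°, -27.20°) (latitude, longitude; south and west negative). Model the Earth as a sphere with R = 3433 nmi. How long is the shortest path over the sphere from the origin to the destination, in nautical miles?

2615 nmi

cos σ = sin φ₁ sin φ₂ + cos φ₁ cos φ₂ cos Δλ
      = sin(-42.06°)sin(-38.30°) + cos(-42.06°)cos(-38.30°)cos(58.03°) = 0.7237
σ = 43.640° → d = Rσ = 3433·0.76165 = 2615 nmi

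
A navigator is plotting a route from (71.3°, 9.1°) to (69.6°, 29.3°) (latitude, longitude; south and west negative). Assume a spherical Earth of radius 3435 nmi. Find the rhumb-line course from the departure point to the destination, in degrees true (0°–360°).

Δψ = ln[tan(π/4+φ₂/2)/tan(π/4+φ₁/2)] = -0.0887
Δλ = +0.3526 rad (taken the short way round)
course = atan2(Δλ, Δψ) = 104.13°

104.1°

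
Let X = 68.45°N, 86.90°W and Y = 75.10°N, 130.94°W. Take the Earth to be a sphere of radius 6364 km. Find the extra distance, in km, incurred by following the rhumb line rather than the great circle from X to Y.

Great circle: cos σ = sin φ₁ sin φ₂ + cos φ₁ cos φ₂ cos Δλ,  σ = 0.2587 rad → d_gc = 1646.5 km
Rhumb line: Δψ = +0.3752, q = Δφ/Δψ = 0.3093, d_rh = R√(Δφ²+q²Δλ²) = 1683.7 km
Excess = 1683.7 − 1646.5 = 37.2 ≈ 37 km

37 km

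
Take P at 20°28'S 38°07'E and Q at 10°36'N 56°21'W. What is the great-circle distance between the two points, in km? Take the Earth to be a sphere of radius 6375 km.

10884 km

Haversine: a = sin²(Δφ/2)+cos φ₁ cos φ₂ sin²(Δλ/2) = 0.56802;  σ = 2·atan2(√a,√(1−a))
σ = 97.819° → d = Rσ = 6375·1.70726 = 10884 km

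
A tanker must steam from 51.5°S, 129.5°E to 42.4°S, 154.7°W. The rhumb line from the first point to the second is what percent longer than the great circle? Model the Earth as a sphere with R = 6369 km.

4.4%

Great circle: σ = 0.8757 rad → d_gc = Rσ = 5577.1 km
Rhumb: Δφ = +0.1588, Δλ = +1.3230, Δψ = +0.2335, q = Δφ/Δψ = 0.6803 → d_rh = R√(Δφ²+q²Δλ²) = 5820.5 km
Excess = (5820.5 − 5577.1) / 5577.1 = 243.4 / 5577.1 = 4.36% ≈ 4.4%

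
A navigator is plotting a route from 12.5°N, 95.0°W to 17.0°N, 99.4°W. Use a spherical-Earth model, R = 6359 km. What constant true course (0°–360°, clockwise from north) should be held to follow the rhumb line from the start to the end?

Meridional parts: M(φ₁)=+0.2199, M(φ₂)=+0.3012 → ΔM = +0.0812;  Δλ = -0.0768 rad
tan C = Δλ / ΔM = -0.9453 → C = 316.61°

316.6°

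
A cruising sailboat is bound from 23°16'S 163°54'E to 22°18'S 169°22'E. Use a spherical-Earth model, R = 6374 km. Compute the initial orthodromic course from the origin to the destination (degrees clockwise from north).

N = sin Δλ·cos φ₂ = +0.0881;  D = cos φ₁ sin φ₂ − sin φ₁ cos φ₂ cos Δλ = +0.0152
initial course = atan2(N, D) = 80.21°

80.2°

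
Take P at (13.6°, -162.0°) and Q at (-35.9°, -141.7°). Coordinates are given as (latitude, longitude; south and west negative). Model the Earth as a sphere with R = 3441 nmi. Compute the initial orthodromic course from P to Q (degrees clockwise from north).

θ = atan2( sin Δλ·cos φ₂ ,  cos φ₁ sin φ₂ − sin φ₁ cos φ₂ cos Δλ )
  = atan2(+0.2810, -0.7486) = 159.42°

159.4°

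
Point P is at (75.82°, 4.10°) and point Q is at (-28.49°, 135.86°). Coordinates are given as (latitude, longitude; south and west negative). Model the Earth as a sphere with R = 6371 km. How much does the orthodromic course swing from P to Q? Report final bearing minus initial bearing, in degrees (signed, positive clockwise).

At departure: θ₁ = atan2(sin Δλ cos φ₂, cos φ₁ sin φ₂ − sin φ₁ cos φ₂ cos Δλ) = 55.49°
At arrival: θ₂ = atan2(sin Δλ cos φ₁, −cos φ₂ sin φ₁ + sin φ₂ cos φ₁ cos Δλ) = 166.72°
Δθ = θ₂ − θ₁ = +111.2°

+111.2°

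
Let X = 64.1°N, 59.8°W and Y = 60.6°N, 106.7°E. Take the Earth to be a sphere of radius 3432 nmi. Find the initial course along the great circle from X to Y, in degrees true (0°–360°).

N = sin Δλ·cos φ₂ = +0.1146;  D = cos φ₁ sin φ₂ − sin φ₁ cos φ₂ cos Δλ = +0.8099
initial course = atan2(N, D) = 8.05°

8.1°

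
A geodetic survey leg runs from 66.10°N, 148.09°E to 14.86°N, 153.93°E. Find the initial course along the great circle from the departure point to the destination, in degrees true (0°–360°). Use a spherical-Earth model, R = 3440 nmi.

N = sin Δλ·cos φ₂ = +0.0983;  D = cos φ₁ sin φ₂ − sin φ₁ cos φ₂ cos Δλ = -0.7752
initial course = atan2(N, D) = 172.77°

172.8°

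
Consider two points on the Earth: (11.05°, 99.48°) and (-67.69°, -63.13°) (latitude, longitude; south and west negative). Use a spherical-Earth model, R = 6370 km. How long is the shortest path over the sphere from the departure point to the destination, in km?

13586 km

cos σ = sin φ₁ sin φ₂ + cos φ₁ cos φ₂ cos Δλ
      = sin(11.05°)sin(-67.69°) + cos(11.05°)cos(-67.69°)cos(-162.61°) = -0.5329
σ = 122.199° → d = Rσ = 6370·2.13278 = 13586 km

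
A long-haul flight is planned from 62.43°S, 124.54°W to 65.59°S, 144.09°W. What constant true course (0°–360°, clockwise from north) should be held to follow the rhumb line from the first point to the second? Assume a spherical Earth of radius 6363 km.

Δψ = ln[tan(π/4+φ₂/2)/tan(π/4+φ₁/2)] = -0.1260
Δλ = -0.3412 rad (taken the short way round)
course = atan2(Δλ, Δψ) = 249.73°

249.7°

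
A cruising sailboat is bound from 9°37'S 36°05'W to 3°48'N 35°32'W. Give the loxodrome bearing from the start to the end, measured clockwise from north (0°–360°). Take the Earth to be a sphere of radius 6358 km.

Meridional parts: M(φ₁)=-0.1686, M(φ₂)=+0.0664 → ΔM = +0.2350;  Δλ = +0.0096 rad
tan C = Δλ / ΔM = +0.0408 → C = 2.34°

2.3°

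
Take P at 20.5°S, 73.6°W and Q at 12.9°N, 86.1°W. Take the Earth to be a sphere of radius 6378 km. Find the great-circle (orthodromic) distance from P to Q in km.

Haversine: a = sin²(Δφ/2)+cos φ₁ cos φ₂ sin²(Δλ/2) = 0.09340;  σ = 2·atan2(√a,√(1−a))
σ = 35.590° → d = Rσ = 6378·0.62116 = 3962 km

3962 km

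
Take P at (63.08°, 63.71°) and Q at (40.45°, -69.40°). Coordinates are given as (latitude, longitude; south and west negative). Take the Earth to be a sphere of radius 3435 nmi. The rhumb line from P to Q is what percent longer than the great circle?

Great circle: σ = 1.2207 rad → d_gc = Rσ = 4192.9 nmi
Rhumb: Δφ = -0.3950, Δλ = -2.3232, Δψ = -0.6567, q = Δφ/Δψ = 0.6015 → d_rh = R√(Δφ²+q²Δλ²) = 4987.9 nmi
Excess = (4987.9 − 4192.9) / 4192.9 = 795.0 / 4192.9 = 18.96% ≈ 19.0%

19.0%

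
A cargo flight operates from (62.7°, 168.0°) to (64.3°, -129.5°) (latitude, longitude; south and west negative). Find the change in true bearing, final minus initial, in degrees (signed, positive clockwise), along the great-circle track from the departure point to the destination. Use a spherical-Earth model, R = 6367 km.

+57.0°

At departure: θ₁ = atan2(sin Δλ cos φ₂, cos φ₁ sin φ₂ − sin φ₁ cos φ₂ cos Δλ) = 58.54°
At arrival: θ₂ = atan2(sin Δλ cos φ₁, −cos φ₂ sin φ₁ + sin φ₂ cos φ₁ cos Δλ) = 115.55°
Δθ = θ₂ − θ₁ = +57.0°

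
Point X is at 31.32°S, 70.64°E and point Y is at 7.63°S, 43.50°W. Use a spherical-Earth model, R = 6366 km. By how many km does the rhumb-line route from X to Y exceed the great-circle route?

Great circle: cos σ = sin φ₁ sin φ₂ + cos φ₁ cos φ₂ cos Δλ,  σ = 1.8517 rad → d_gc = 11788.2 km
Rhumb line: Δψ = +0.4425, q = Δφ/Δψ = 0.9343, d_rh = R√(Δφ²+q²Δλ²) = 12137.9 km
Excess = 12137.9 − 11788.2 = 349.7 ≈ 350 km

350 km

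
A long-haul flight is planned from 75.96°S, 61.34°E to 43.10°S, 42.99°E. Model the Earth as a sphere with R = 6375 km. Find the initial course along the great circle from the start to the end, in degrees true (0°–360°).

N = sin Δλ·cos φ₂ = -0.2299;  D = cos φ₁ sin φ₂ − sin φ₁ cos φ₂ cos Δλ = +0.5066
initial course = atan2(N, D) = 335.59°

335.6°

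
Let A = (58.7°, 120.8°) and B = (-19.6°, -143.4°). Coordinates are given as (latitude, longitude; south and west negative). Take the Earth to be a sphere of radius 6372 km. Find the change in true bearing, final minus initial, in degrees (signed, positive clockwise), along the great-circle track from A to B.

+51.1°

At departure: θ₁ = atan2(sin Δλ cos φ₂, cos φ₁ sin φ₂ − sin φ₁ cos φ₂ cos Δλ) = 95.66°
At arrival: θ₂ = atan2(sin Δλ cos φ₁, −cos φ₂ sin φ₁ + sin φ₂ cos φ₁ cos Δλ) = 146.72°
Δθ = θ₂ − θ₁ = +51.1°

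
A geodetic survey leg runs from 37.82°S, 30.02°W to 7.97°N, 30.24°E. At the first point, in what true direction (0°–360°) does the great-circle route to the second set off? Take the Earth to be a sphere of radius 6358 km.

64.5°

θ = atan2( sin Δλ·cos φ₂ ,  cos φ₁ sin φ₂ − sin φ₁ cos φ₂ cos Δλ )
  = atan2(+0.8599, +0.4108) = 64.47°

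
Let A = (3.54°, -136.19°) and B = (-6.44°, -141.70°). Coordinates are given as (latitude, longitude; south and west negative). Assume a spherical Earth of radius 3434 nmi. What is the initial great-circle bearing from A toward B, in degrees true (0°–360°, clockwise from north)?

208.9°

N = sin Δλ·cos φ₂ = -0.0954;  D = cos φ₁ sin φ₂ − sin φ₁ cos φ₂ cos Δλ = -0.1730
initial course = atan2(N, D) = 208.87°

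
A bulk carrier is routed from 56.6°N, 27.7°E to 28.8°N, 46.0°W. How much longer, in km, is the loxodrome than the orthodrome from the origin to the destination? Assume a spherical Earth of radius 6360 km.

Great circle: cos σ = sin φ₁ sin φ₂ + cos φ₁ cos φ₂ cos Δλ,  σ = 1.0032 rad → d_gc = 6380.54 km
Rhumb line: Δψ = -0.6787, q = Δφ/Δψ = 0.7149, d_rh = R√(Δφ²+q²Δλ²) = 6613.02 km
Excess = 6613.02 − 6380.54 = 232.48 ≈ 232 km

232 km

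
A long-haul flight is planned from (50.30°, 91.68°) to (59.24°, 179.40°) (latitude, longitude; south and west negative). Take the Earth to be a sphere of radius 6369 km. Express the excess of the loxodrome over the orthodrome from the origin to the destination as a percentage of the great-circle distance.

7.4%

Great circle: σ = 0.8310 rad → d_gc = Rσ = 5292.5 km
Rhumb: Δφ = +0.1560, Δλ = +1.5310, Δψ = +0.2719, q = Δφ/Δψ = 0.5739 → d_rh = R√(Δφ²+q²Δλ²) = 5683.8 km
Excess = (5683.8 − 5292.5) / 5292.5 = 391.3 / 5292.5 = 7.39% ≈ 7.4%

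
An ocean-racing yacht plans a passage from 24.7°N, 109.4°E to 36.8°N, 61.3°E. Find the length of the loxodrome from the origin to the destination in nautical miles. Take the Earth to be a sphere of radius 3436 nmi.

Rhumb course C = atan2(Δλ, Δψ) with Δψ = ln[tan(π/4+φ₂/2)/tan(π/4+φ₁/2)] = +0.2465, Δλ = -0.8395 → C = 286.36°
d = R·|Δφ| / |cos C| = 3436·0.21118 / 0.28175 = 2575 nmi

2575 nmi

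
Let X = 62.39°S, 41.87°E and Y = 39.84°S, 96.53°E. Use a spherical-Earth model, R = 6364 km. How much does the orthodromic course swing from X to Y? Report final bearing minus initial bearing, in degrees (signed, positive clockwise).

-44.6°

At departure: θ₁ = atan2(sin Δλ cos φ₂, cos φ₁ sin φ₂ − sin φ₁ cos φ₂ cos Δλ) = 81.23°
At arrival: θ₂ = atan2(sin Δλ cos φ₁, −cos φ₂ sin φ₁ + sin φ₂ cos φ₁ cos Δλ) = 36.62°
Δθ = θ₂ − θ₁ = -44.6°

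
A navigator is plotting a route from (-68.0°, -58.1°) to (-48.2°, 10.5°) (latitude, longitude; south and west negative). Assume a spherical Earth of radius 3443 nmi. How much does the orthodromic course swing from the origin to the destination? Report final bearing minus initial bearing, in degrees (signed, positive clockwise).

Initial bearing θ₁ = atan2(sin Δλ cos φ₂, cos φ₁ sin φ₂ − sin φ₁ cos φ₂ cos Δλ) = 94.95°
Final bearing θ₂ = (initial bearing from the destination back to the start) + 180° = 34.05°
Δθ = θ₂ − θ₁ = -60.9°

-60.9°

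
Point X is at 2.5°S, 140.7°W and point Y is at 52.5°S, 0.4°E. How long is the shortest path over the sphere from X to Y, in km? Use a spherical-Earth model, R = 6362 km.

12883 km

Haversine: a = sin²(Δφ/2)+cos φ₁ cos φ₂ sin²(Δλ/2) = 0.71935;  σ = 2·atan2(√a,√(1−a))
σ = 116.021° → d = Rσ = 6362·2.02496 = 12883 km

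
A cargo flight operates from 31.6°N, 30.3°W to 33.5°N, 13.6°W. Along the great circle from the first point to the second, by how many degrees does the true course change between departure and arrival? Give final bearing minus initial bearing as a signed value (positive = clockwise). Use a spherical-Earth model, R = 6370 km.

+9.0°

Initial bearing θ₁ = atan2(sin Δλ cos φ₂, cos φ₁ sin φ₂ − sin φ₁ cos φ₂ cos Δλ) = 77.85°
Final bearing θ₂ = (initial bearing from the destination back to the start) + 180° = 86.88°
Δθ = θ₂ − θ₁ = +9.0°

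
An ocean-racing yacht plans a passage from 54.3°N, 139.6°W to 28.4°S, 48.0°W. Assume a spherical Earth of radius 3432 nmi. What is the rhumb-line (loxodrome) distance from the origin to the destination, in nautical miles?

6897 nmi

Δψ = ln[tan(π/4+φ₂/2)/tan(π/4+φ₁/2)] = -1.6504;  Δφ = -1.4434 rad,  Δλ = +1.5987 rad
q = Δφ/Δψ = 0.8746
d = R·√(Δφ² + q²Δλ²) = 3432·2.00953 = 6897 nmi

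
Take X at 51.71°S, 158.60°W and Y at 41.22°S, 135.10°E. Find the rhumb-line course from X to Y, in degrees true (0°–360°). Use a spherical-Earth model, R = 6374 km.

Δψ = ln[tan(π/4+φ₂/2)/tan(π/4+φ₁/2)] = +0.2670
Δλ = -1.1572 rad (taken the short way round)
course = atan2(Δλ, Δψ) = 282.99°

283.0°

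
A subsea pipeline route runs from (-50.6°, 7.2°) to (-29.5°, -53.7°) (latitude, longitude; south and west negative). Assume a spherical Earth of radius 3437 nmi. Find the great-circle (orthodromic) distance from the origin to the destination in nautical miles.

Haversine: a = sin²(Δφ/2)+cos φ₁ cos φ₂ sin²(Δλ/2) = 0.17541;  σ = 2·atan2(√a,√(1−a))
σ = 49.520° → d = Rσ = 3437·0.86429 = 2971 nmi

2971 nmi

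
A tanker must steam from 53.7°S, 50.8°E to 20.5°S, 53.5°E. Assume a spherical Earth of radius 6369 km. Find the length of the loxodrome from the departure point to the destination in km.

3698 km

Rhumb course C = atan2(Δλ, Δψ) with Δψ = ln[tan(π/4+φ₂/2)/tan(π/4+φ₁/2)] = +0.7496, Δλ = +0.0471 → C = 3.60°
d = R·|Δφ| / |cos C| = 6369·0.57945 / 0.99803 = 3698 km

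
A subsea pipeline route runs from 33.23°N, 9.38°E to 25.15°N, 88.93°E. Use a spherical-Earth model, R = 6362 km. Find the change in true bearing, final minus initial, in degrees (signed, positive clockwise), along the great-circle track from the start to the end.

+44.3°

Initial bearing θ₁ = atan2(sin Δλ cos φ₂, cos φ₁ sin φ₂ − sin φ₁ cos φ₂ cos Δλ) = 73.39°
Final bearing θ₂ = (initial bearing from the destination back to the start) + 180° = 117.68°
Δθ = θ₂ − θ₁ = +44.3°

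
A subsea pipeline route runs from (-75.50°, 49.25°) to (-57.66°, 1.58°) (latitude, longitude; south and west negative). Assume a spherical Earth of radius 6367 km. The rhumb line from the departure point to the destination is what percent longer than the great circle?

Great circle: σ = 0.4319 rad → d_gc = Rσ = 2749.9 km
Rhumb: Δφ = +0.3114, Δλ = -0.8320, Δψ = +0.8239, q = Δφ/Δψ = 0.3779 → d_rh = R√(Δφ²+q²Δλ²) = 2817.5 km
Excess = (2817.5 − 2749.9) / 2749.9 = 67.6 / 2749.9 = 2.46% ≈ 2.5%

2.5%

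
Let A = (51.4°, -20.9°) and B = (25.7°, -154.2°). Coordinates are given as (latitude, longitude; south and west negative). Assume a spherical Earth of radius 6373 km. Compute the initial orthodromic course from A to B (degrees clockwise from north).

θ = atan2( sin Δλ·cos φ₂ ,  cos φ₁ sin φ₂ − sin φ₁ cos φ₂ cos Δλ )
  = atan2(-0.6558, +0.7535) = 318.97°

319.0°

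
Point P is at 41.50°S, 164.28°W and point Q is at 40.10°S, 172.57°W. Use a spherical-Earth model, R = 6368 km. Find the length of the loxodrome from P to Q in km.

Rhumb course C = atan2(Δλ, Δψ) with Δψ = ln[tan(π/4+φ₂/2)/tan(π/4+φ₁/2)] = +0.0323, Δλ = -0.1447 → C = 282.58°
d = R·|Δφ| / |cos C| = 6368·0.02443 / 0.21775 = 715 km

715 km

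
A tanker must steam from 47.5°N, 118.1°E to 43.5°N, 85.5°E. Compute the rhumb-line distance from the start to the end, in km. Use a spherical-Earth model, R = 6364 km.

Rhumb course C = atan2(Δλ, Δψ) with Δψ = ln[tan(π/4+φ₂/2)/tan(π/4+φ₁/2)] = -0.0997, Δλ = -0.5690 → C = 260.06°
d = R·|Δφ| / |cos C| = 6364·0.06981 / 0.17254 = 2575 km

2575 km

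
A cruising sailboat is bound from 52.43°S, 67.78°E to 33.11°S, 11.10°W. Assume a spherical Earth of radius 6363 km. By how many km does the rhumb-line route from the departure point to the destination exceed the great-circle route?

270 km

Great circle: cos σ = sin φ₁ sin φ₂ + cos φ₁ cos φ₂ cos Δλ,  σ = 1.0105 rad → d_gc = 6429.6 km
Rhumb line: Δψ = +0.4654, q = Δφ/Δψ = 0.7245, d_rh = R√(Δφ²+q²Δλ²) = 6699.9 km
Excess = 6699.9 − 6429.6 = 270.3 ≈ 270 km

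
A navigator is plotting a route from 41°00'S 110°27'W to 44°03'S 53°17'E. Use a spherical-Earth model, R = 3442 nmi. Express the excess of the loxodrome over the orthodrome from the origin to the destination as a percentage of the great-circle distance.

28.8%

Great circle: σ = 1.6354 rad → d_gc = Rσ = 5629.1 nmi
Rhumb: Δφ = -0.0532, Δλ = +2.8577, Δψ = -0.0723, q = Δφ/Δψ = 0.7367 → d_rh = R√(Δφ²+q²Δλ²) = 7249.1 nmi
Excess = (7249.1 − 5629.1) / 5629.1 = 1620.0 / 5629.1 = 28.78% ≈ 28.8%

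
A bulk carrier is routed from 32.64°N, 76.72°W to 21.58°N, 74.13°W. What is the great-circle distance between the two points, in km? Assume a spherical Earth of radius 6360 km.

1254 km

cos σ = sin φ₁ sin φ₂ + cos φ₁ cos φ₂ cos Δλ
      = sin(32.64°)sin(21.58°) + cos(32.64°)cos(21.58°)cos(2.59°) = 0.9806
σ = 11.296° → d = Rσ = 6360·0.19716 = 1254 km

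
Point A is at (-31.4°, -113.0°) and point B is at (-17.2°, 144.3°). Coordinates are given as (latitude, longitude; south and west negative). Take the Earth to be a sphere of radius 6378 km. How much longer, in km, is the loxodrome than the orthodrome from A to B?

322 km

Great circle: cos σ = sin φ₁ sin φ₂ + cos φ₁ cos φ₂ cos Δλ,  σ = 1.5960 rad → d_gc = 10179.2 km
Rhumb line: Δψ = +0.2729, q = Δφ/Δψ = 0.9081, d_rh = R√(Δφ²+q²Δλ²) = 10501.4 km
Excess = 10501.4 − 10179.2 = 322.2 ≈ 322 km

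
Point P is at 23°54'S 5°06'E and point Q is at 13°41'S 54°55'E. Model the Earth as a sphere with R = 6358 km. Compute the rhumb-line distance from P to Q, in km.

Rhumb course C = atan2(Δλ, Δψ) with Δψ = ln[tan(π/4+φ₂/2)/tan(π/4+φ₁/2)] = +0.1887, Δλ = +0.8695 → C = 77.76°
d = R·|Δφ| / |cos C| = 6358·0.17831 / 0.21205 = 5346 km

5346 km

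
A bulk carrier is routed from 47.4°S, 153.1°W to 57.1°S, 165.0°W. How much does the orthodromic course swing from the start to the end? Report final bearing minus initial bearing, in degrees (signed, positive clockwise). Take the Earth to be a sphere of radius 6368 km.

At departure: θ₁ = atan2(sin Δλ cos φ₂, cos φ₁ sin φ₂ − sin φ₁ cos φ₂ cos Δλ) = 212.31°
At arrival: θ₂ = atan2(sin Δλ cos φ₁, −cos φ₂ sin φ₁ + sin φ₂ cos φ₁ cos Δλ) = 221.77°
Δθ = θ₂ − θ₁ = +9.5°

+9.5°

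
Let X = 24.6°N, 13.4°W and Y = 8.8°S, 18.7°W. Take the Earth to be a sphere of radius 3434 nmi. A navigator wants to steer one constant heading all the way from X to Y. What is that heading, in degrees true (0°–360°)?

188.8°

Meridional parts: M(φ₁)=+0.4432, M(φ₂)=-0.1542 → ΔM = -0.5974;  Δλ = -0.0925 rad
tan C = Δλ / ΔM = +0.1548 → C = 188.80°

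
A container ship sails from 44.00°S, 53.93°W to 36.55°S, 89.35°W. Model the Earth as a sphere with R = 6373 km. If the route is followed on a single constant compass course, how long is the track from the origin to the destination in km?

Δψ = ln[tan(π/4+φ₂/2)/tan(π/4+φ₁/2)] = +0.1707;  Δφ = +0.1300 rad,  Δλ = -0.6182 rad
q = Δφ/Δψ = 0.7616
d = R·√(Δφ² + q²Δλ²) = 6373·0.48847 = 3113 km

3113 km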